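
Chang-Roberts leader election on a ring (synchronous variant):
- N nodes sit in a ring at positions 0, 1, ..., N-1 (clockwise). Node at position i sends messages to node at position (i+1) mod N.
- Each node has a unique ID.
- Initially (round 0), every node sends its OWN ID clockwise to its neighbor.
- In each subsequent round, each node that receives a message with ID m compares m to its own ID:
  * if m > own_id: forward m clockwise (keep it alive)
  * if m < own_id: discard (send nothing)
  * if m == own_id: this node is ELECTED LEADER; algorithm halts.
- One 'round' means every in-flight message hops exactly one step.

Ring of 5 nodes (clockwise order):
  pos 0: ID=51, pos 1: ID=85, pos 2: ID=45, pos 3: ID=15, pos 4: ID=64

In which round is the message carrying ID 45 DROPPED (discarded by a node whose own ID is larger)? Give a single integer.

Answer: 2

Derivation:
Round 1: pos1(id85) recv 51: drop; pos2(id45) recv 85: fwd; pos3(id15) recv 45: fwd; pos4(id64) recv 15: drop; pos0(id51) recv 64: fwd
Round 2: pos3(id15) recv 85: fwd; pos4(id64) recv 45: drop; pos1(id85) recv 64: drop
Round 3: pos4(id64) recv 85: fwd
Round 4: pos0(id51) recv 85: fwd
Round 5: pos1(id85) recv 85: ELECTED
Message ID 45 originates at pos 2; dropped at pos 4 in round 2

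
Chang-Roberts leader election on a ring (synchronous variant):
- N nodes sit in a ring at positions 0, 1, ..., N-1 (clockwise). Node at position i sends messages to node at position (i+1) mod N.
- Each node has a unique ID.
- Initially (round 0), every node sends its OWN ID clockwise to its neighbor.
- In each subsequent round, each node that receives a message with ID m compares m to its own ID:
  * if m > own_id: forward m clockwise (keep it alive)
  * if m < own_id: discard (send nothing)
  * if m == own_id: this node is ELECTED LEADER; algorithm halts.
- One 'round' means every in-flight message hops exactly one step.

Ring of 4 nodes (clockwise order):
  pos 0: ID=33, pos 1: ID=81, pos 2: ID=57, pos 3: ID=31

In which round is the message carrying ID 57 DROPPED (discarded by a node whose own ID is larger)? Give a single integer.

Answer: 3

Derivation:
Round 1: pos1(id81) recv 33: drop; pos2(id57) recv 81: fwd; pos3(id31) recv 57: fwd; pos0(id33) recv 31: drop
Round 2: pos3(id31) recv 81: fwd; pos0(id33) recv 57: fwd
Round 3: pos0(id33) recv 81: fwd; pos1(id81) recv 57: drop
Round 4: pos1(id81) recv 81: ELECTED
Message ID 57 originates at pos 2; dropped at pos 1 in round 3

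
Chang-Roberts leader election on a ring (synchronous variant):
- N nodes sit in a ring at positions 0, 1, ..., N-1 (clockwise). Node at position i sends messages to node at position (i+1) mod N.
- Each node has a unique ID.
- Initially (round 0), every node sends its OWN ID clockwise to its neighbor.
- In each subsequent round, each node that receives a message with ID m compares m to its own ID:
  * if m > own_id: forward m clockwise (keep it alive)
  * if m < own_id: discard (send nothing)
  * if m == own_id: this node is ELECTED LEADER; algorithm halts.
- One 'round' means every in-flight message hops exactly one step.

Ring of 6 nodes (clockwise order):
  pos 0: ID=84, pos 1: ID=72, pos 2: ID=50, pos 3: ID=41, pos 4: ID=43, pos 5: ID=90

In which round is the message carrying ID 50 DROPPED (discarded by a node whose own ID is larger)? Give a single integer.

Answer: 3

Derivation:
Round 1: pos1(id72) recv 84: fwd; pos2(id50) recv 72: fwd; pos3(id41) recv 50: fwd; pos4(id43) recv 41: drop; pos5(id90) recv 43: drop; pos0(id84) recv 90: fwd
Round 2: pos2(id50) recv 84: fwd; pos3(id41) recv 72: fwd; pos4(id43) recv 50: fwd; pos1(id72) recv 90: fwd
Round 3: pos3(id41) recv 84: fwd; pos4(id43) recv 72: fwd; pos5(id90) recv 50: drop; pos2(id50) recv 90: fwd
Round 4: pos4(id43) recv 84: fwd; pos5(id90) recv 72: drop; pos3(id41) recv 90: fwd
Round 5: pos5(id90) recv 84: drop; pos4(id43) recv 90: fwd
Round 6: pos5(id90) recv 90: ELECTED
Message ID 50 originates at pos 2; dropped at pos 5 in round 3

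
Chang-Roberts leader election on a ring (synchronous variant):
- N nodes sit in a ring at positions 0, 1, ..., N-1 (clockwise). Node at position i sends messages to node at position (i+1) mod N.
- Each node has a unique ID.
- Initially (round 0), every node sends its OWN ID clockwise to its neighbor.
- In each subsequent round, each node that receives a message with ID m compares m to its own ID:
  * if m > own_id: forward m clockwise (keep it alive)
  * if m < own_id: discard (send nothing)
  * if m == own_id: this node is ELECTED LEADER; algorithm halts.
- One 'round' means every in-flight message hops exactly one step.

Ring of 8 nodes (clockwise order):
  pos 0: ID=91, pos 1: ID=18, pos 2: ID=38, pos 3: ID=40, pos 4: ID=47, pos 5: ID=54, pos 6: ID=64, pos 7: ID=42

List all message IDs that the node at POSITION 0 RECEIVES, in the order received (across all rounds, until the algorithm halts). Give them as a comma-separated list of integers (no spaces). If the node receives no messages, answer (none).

Answer: 42,64,91

Derivation:
Round 1: pos1(id18) recv 91: fwd; pos2(id38) recv 18: drop; pos3(id40) recv 38: drop; pos4(id47) recv 40: drop; pos5(id54) recv 47: drop; pos6(id64) recv 54: drop; pos7(id42) recv 64: fwd; pos0(id91) recv 42: drop
Round 2: pos2(id38) recv 91: fwd; pos0(id91) recv 64: drop
Round 3: pos3(id40) recv 91: fwd
Round 4: pos4(id47) recv 91: fwd
Round 5: pos5(id54) recv 91: fwd
Round 6: pos6(id64) recv 91: fwd
Round 7: pos7(id42) recv 91: fwd
Round 8: pos0(id91) recv 91: ELECTED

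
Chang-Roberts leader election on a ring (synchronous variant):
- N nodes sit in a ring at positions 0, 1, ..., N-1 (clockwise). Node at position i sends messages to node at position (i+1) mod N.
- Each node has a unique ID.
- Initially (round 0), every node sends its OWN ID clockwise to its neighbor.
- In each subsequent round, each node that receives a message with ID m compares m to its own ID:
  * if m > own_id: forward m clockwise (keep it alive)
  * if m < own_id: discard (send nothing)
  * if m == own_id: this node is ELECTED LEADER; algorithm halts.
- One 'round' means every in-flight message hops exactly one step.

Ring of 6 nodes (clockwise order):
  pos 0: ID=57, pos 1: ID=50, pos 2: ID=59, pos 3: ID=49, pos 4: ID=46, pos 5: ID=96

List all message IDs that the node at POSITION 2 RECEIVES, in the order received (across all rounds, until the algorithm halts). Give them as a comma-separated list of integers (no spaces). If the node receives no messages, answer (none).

Round 1: pos1(id50) recv 57: fwd; pos2(id59) recv 50: drop; pos3(id49) recv 59: fwd; pos4(id46) recv 49: fwd; pos5(id96) recv 46: drop; pos0(id57) recv 96: fwd
Round 2: pos2(id59) recv 57: drop; pos4(id46) recv 59: fwd; pos5(id96) recv 49: drop; pos1(id50) recv 96: fwd
Round 3: pos5(id96) recv 59: drop; pos2(id59) recv 96: fwd
Round 4: pos3(id49) recv 96: fwd
Round 5: pos4(id46) recv 96: fwd
Round 6: pos5(id96) recv 96: ELECTED

Answer: 50,57,96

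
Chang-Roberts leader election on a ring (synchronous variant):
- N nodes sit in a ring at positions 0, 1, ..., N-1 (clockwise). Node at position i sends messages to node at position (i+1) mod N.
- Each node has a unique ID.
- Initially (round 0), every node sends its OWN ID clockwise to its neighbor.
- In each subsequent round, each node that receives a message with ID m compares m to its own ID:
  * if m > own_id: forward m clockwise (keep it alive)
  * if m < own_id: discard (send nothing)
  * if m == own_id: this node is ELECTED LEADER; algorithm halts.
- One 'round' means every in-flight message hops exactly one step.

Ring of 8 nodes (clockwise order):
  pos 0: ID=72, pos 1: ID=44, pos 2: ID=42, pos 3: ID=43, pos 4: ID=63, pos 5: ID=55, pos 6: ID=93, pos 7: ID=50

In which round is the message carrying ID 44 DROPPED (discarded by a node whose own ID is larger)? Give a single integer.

Round 1: pos1(id44) recv 72: fwd; pos2(id42) recv 44: fwd; pos3(id43) recv 42: drop; pos4(id63) recv 43: drop; pos5(id55) recv 63: fwd; pos6(id93) recv 55: drop; pos7(id50) recv 93: fwd; pos0(id72) recv 50: drop
Round 2: pos2(id42) recv 72: fwd; pos3(id43) recv 44: fwd; pos6(id93) recv 63: drop; pos0(id72) recv 93: fwd
Round 3: pos3(id43) recv 72: fwd; pos4(id63) recv 44: drop; pos1(id44) recv 93: fwd
Round 4: pos4(id63) recv 72: fwd; pos2(id42) recv 93: fwd
Round 5: pos5(id55) recv 72: fwd; pos3(id43) recv 93: fwd
Round 6: pos6(id93) recv 72: drop; pos4(id63) recv 93: fwd
Round 7: pos5(id55) recv 93: fwd
Round 8: pos6(id93) recv 93: ELECTED
Message ID 44 originates at pos 1; dropped at pos 4 in round 3

Answer: 3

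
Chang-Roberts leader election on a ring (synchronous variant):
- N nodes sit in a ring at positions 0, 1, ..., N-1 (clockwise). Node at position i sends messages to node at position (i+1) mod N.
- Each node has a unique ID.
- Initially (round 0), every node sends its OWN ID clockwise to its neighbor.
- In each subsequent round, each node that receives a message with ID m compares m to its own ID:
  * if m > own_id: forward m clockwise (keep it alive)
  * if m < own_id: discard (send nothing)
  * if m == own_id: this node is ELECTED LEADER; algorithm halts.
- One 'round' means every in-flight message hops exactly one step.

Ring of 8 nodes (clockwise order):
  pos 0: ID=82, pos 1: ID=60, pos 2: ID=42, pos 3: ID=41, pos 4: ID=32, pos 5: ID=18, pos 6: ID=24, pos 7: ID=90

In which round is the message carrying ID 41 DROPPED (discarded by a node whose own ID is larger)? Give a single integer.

Answer: 4

Derivation:
Round 1: pos1(id60) recv 82: fwd; pos2(id42) recv 60: fwd; pos3(id41) recv 42: fwd; pos4(id32) recv 41: fwd; pos5(id18) recv 32: fwd; pos6(id24) recv 18: drop; pos7(id90) recv 24: drop; pos0(id82) recv 90: fwd
Round 2: pos2(id42) recv 82: fwd; pos3(id41) recv 60: fwd; pos4(id32) recv 42: fwd; pos5(id18) recv 41: fwd; pos6(id24) recv 32: fwd; pos1(id60) recv 90: fwd
Round 3: pos3(id41) recv 82: fwd; pos4(id32) recv 60: fwd; pos5(id18) recv 42: fwd; pos6(id24) recv 41: fwd; pos7(id90) recv 32: drop; pos2(id42) recv 90: fwd
Round 4: pos4(id32) recv 82: fwd; pos5(id18) recv 60: fwd; pos6(id24) recv 42: fwd; pos7(id90) recv 41: drop; pos3(id41) recv 90: fwd
Round 5: pos5(id18) recv 82: fwd; pos6(id24) recv 60: fwd; pos7(id90) recv 42: drop; pos4(id32) recv 90: fwd
Round 6: pos6(id24) recv 82: fwd; pos7(id90) recv 60: drop; pos5(id18) recv 90: fwd
Round 7: pos7(id90) recv 82: drop; pos6(id24) recv 90: fwd
Round 8: pos7(id90) recv 90: ELECTED
Message ID 41 originates at pos 3; dropped at pos 7 in round 4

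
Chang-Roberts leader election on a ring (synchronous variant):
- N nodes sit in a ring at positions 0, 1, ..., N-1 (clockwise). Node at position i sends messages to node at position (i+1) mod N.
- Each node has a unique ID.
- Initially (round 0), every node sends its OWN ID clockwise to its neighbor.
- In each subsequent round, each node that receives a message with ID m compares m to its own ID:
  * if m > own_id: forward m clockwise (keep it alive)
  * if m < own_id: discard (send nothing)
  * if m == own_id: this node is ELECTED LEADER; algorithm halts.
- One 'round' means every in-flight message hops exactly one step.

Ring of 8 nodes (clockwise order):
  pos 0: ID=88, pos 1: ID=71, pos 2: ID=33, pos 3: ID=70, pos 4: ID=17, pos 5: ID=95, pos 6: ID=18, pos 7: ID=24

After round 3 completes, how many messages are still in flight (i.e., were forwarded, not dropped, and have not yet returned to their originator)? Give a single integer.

Answer: 3

Derivation:
Round 1: pos1(id71) recv 88: fwd; pos2(id33) recv 71: fwd; pos3(id70) recv 33: drop; pos4(id17) recv 70: fwd; pos5(id95) recv 17: drop; pos6(id18) recv 95: fwd; pos7(id24) recv 18: drop; pos0(id88) recv 24: drop
Round 2: pos2(id33) recv 88: fwd; pos3(id70) recv 71: fwd; pos5(id95) recv 70: drop; pos7(id24) recv 95: fwd
Round 3: pos3(id70) recv 88: fwd; pos4(id17) recv 71: fwd; pos0(id88) recv 95: fwd
After round 3: 3 messages still in flight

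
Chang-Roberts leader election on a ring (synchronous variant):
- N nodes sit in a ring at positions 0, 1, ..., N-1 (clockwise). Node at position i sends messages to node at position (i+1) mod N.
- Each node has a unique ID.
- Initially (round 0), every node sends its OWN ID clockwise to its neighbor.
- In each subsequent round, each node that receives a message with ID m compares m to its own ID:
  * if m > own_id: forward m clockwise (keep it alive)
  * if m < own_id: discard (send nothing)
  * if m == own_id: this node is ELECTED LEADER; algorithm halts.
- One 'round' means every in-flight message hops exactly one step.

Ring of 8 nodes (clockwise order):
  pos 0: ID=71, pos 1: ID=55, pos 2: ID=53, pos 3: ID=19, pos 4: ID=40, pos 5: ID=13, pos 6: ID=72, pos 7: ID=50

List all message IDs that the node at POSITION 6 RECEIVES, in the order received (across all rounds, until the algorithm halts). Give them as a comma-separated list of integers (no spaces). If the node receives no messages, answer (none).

Round 1: pos1(id55) recv 71: fwd; pos2(id53) recv 55: fwd; pos3(id19) recv 53: fwd; pos4(id40) recv 19: drop; pos5(id13) recv 40: fwd; pos6(id72) recv 13: drop; pos7(id50) recv 72: fwd; pos0(id71) recv 50: drop
Round 2: pos2(id53) recv 71: fwd; pos3(id19) recv 55: fwd; pos4(id40) recv 53: fwd; pos6(id72) recv 40: drop; pos0(id71) recv 72: fwd
Round 3: pos3(id19) recv 71: fwd; pos4(id40) recv 55: fwd; pos5(id13) recv 53: fwd; pos1(id55) recv 72: fwd
Round 4: pos4(id40) recv 71: fwd; pos5(id13) recv 55: fwd; pos6(id72) recv 53: drop; pos2(id53) recv 72: fwd
Round 5: pos5(id13) recv 71: fwd; pos6(id72) recv 55: drop; pos3(id19) recv 72: fwd
Round 6: pos6(id72) recv 71: drop; pos4(id40) recv 72: fwd
Round 7: pos5(id13) recv 72: fwd
Round 8: pos6(id72) recv 72: ELECTED

Answer: 13,40,53,55,71,72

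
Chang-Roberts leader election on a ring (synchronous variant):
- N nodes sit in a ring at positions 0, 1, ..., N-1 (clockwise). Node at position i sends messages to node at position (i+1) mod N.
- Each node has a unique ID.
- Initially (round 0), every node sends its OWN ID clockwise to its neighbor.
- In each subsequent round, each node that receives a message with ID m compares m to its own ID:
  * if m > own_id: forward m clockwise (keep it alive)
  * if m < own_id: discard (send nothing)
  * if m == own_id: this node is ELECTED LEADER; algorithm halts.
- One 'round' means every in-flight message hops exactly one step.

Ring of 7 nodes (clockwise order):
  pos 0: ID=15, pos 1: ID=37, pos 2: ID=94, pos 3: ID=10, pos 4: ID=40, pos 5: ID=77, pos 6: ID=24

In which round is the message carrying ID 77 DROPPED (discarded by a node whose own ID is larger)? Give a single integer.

Round 1: pos1(id37) recv 15: drop; pos2(id94) recv 37: drop; pos3(id10) recv 94: fwd; pos4(id40) recv 10: drop; pos5(id77) recv 40: drop; pos6(id24) recv 77: fwd; pos0(id15) recv 24: fwd
Round 2: pos4(id40) recv 94: fwd; pos0(id15) recv 77: fwd; pos1(id37) recv 24: drop
Round 3: pos5(id77) recv 94: fwd; pos1(id37) recv 77: fwd
Round 4: pos6(id24) recv 94: fwd; pos2(id94) recv 77: drop
Round 5: pos0(id15) recv 94: fwd
Round 6: pos1(id37) recv 94: fwd
Round 7: pos2(id94) recv 94: ELECTED
Message ID 77 originates at pos 5; dropped at pos 2 in round 4

Answer: 4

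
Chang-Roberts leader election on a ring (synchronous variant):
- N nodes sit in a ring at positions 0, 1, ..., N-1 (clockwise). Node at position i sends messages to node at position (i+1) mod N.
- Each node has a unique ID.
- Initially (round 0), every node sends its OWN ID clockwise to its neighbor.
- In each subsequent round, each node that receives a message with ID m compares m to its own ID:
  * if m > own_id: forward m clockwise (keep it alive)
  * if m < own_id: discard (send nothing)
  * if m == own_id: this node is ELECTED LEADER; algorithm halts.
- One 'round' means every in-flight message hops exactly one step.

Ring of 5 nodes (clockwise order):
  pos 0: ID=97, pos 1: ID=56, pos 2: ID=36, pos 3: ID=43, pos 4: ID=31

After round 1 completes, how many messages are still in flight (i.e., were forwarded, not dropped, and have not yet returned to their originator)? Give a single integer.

Round 1: pos1(id56) recv 97: fwd; pos2(id36) recv 56: fwd; pos3(id43) recv 36: drop; pos4(id31) recv 43: fwd; pos0(id97) recv 31: drop
After round 1: 3 messages still in flight

Answer: 3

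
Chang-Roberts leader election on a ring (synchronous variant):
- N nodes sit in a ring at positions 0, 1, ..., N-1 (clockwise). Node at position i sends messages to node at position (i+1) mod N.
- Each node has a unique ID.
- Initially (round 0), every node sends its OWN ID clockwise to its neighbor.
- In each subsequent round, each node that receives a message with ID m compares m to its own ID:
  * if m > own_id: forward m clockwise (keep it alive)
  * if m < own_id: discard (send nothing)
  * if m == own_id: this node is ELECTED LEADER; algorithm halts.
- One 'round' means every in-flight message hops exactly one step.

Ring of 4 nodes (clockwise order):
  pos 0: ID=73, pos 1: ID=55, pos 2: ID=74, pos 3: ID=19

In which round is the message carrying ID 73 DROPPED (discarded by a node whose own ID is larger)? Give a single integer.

Answer: 2

Derivation:
Round 1: pos1(id55) recv 73: fwd; pos2(id74) recv 55: drop; pos3(id19) recv 74: fwd; pos0(id73) recv 19: drop
Round 2: pos2(id74) recv 73: drop; pos0(id73) recv 74: fwd
Round 3: pos1(id55) recv 74: fwd
Round 4: pos2(id74) recv 74: ELECTED
Message ID 73 originates at pos 0; dropped at pos 2 in round 2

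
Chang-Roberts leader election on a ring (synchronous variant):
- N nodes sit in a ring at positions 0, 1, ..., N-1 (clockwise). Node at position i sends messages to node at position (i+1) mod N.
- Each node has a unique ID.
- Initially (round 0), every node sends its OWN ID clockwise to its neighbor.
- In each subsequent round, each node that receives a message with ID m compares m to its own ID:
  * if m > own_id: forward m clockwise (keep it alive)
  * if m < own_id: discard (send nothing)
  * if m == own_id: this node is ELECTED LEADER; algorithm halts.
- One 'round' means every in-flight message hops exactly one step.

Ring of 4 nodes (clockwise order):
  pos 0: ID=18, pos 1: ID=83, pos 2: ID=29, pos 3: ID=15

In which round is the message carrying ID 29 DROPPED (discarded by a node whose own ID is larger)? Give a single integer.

Answer: 3

Derivation:
Round 1: pos1(id83) recv 18: drop; pos2(id29) recv 83: fwd; pos3(id15) recv 29: fwd; pos0(id18) recv 15: drop
Round 2: pos3(id15) recv 83: fwd; pos0(id18) recv 29: fwd
Round 3: pos0(id18) recv 83: fwd; pos1(id83) recv 29: drop
Round 4: pos1(id83) recv 83: ELECTED
Message ID 29 originates at pos 2; dropped at pos 1 in round 3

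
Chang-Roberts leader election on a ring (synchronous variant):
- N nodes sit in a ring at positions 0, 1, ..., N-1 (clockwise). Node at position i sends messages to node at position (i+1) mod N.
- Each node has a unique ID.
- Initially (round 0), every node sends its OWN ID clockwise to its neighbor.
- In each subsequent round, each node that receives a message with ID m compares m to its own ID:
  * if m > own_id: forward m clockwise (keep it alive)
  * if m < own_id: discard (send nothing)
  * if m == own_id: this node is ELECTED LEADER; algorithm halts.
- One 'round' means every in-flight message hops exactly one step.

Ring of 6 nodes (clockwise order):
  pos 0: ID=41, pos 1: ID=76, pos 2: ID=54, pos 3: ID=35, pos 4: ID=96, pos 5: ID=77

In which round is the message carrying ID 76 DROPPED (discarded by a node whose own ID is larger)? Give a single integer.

Answer: 3

Derivation:
Round 1: pos1(id76) recv 41: drop; pos2(id54) recv 76: fwd; pos3(id35) recv 54: fwd; pos4(id96) recv 35: drop; pos5(id77) recv 96: fwd; pos0(id41) recv 77: fwd
Round 2: pos3(id35) recv 76: fwd; pos4(id96) recv 54: drop; pos0(id41) recv 96: fwd; pos1(id76) recv 77: fwd
Round 3: pos4(id96) recv 76: drop; pos1(id76) recv 96: fwd; pos2(id54) recv 77: fwd
Round 4: pos2(id54) recv 96: fwd; pos3(id35) recv 77: fwd
Round 5: pos3(id35) recv 96: fwd; pos4(id96) recv 77: drop
Round 6: pos4(id96) recv 96: ELECTED
Message ID 76 originates at pos 1; dropped at pos 4 in round 3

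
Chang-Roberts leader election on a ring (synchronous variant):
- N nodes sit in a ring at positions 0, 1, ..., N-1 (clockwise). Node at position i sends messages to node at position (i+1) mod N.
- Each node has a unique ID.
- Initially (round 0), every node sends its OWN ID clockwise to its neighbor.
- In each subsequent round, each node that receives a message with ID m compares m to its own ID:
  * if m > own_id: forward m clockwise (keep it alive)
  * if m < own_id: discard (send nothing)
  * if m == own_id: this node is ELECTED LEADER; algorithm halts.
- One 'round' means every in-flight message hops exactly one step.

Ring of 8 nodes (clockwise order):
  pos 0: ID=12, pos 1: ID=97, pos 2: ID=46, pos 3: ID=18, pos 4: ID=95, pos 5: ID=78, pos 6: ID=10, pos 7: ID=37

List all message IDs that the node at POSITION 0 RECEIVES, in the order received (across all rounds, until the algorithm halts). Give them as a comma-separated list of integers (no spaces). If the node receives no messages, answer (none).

Answer: 37,78,95,97

Derivation:
Round 1: pos1(id97) recv 12: drop; pos2(id46) recv 97: fwd; pos3(id18) recv 46: fwd; pos4(id95) recv 18: drop; pos5(id78) recv 95: fwd; pos6(id10) recv 78: fwd; pos7(id37) recv 10: drop; pos0(id12) recv 37: fwd
Round 2: pos3(id18) recv 97: fwd; pos4(id95) recv 46: drop; pos6(id10) recv 95: fwd; pos7(id37) recv 78: fwd; pos1(id97) recv 37: drop
Round 3: pos4(id95) recv 97: fwd; pos7(id37) recv 95: fwd; pos0(id12) recv 78: fwd
Round 4: pos5(id78) recv 97: fwd; pos0(id12) recv 95: fwd; pos1(id97) recv 78: drop
Round 5: pos6(id10) recv 97: fwd; pos1(id97) recv 95: drop
Round 6: pos7(id37) recv 97: fwd
Round 7: pos0(id12) recv 97: fwd
Round 8: pos1(id97) recv 97: ELECTED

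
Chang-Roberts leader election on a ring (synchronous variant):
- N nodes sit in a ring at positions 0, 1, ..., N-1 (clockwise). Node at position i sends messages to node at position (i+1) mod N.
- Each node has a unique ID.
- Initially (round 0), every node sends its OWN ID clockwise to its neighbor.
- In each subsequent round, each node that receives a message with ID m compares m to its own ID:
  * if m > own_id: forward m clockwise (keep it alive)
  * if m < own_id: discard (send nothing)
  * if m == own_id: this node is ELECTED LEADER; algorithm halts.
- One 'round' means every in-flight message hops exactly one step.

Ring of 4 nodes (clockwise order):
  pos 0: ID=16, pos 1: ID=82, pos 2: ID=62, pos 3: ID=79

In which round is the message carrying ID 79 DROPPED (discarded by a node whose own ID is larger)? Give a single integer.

Answer: 2

Derivation:
Round 1: pos1(id82) recv 16: drop; pos2(id62) recv 82: fwd; pos3(id79) recv 62: drop; pos0(id16) recv 79: fwd
Round 2: pos3(id79) recv 82: fwd; pos1(id82) recv 79: drop
Round 3: pos0(id16) recv 82: fwd
Round 4: pos1(id82) recv 82: ELECTED
Message ID 79 originates at pos 3; dropped at pos 1 in round 2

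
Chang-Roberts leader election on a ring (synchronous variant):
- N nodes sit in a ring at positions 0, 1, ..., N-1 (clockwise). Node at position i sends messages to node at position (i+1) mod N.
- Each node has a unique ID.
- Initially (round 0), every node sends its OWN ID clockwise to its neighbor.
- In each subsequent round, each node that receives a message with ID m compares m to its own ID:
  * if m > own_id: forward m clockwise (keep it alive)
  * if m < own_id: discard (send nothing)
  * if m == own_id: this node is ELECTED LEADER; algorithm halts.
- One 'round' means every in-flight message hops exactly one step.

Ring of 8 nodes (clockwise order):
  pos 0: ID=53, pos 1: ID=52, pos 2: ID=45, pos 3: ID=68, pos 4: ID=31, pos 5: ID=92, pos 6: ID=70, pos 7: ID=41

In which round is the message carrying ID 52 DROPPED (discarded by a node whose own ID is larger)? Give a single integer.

Round 1: pos1(id52) recv 53: fwd; pos2(id45) recv 52: fwd; pos3(id68) recv 45: drop; pos4(id31) recv 68: fwd; pos5(id92) recv 31: drop; pos6(id70) recv 92: fwd; pos7(id41) recv 70: fwd; pos0(id53) recv 41: drop
Round 2: pos2(id45) recv 53: fwd; pos3(id68) recv 52: drop; pos5(id92) recv 68: drop; pos7(id41) recv 92: fwd; pos0(id53) recv 70: fwd
Round 3: pos3(id68) recv 53: drop; pos0(id53) recv 92: fwd; pos1(id52) recv 70: fwd
Round 4: pos1(id52) recv 92: fwd; pos2(id45) recv 70: fwd
Round 5: pos2(id45) recv 92: fwd; pos3(id68) recv 70: fwd
Round 6: pos3(id68) recv 92: fwd; pos4(id31) recv 70: fwd
Round 7: pos4(id31) recv 92: fwd; pos5(id92) recv 70: drop
Round 8: pos5(id92) recv 92: ELECTED
Message ID 52 originates at pos 1; dropped at pos 3 in round 2

Answer: 2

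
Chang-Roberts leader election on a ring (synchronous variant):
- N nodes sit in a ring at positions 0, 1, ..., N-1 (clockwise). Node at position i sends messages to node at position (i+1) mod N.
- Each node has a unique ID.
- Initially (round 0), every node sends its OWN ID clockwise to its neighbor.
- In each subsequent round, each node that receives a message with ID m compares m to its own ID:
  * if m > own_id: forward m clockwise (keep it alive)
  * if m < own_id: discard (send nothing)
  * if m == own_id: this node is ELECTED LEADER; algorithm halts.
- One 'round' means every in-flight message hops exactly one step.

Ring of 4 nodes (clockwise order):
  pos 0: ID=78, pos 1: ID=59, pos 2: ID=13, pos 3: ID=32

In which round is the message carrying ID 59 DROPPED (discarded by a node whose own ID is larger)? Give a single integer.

Answer: 3

Derivation:
Round 1: pos1(id59) recv 78: fwd; pos2(id13) recv 59: fwd; pos3(id32) recv 13: drop; pos0(id78) recv 32: drop
Round 2: pos2(id13) recv 78: fwd; pos3(id32) recv 59: fwd
Round 3: pos3(id32) recv 78: fwd; pos0(id78) recv 59: drop
Round 4: pos0(id78) recv 78: ELECTED
Message ID 59 originates at pos 1; dropped at pos 0 in round 3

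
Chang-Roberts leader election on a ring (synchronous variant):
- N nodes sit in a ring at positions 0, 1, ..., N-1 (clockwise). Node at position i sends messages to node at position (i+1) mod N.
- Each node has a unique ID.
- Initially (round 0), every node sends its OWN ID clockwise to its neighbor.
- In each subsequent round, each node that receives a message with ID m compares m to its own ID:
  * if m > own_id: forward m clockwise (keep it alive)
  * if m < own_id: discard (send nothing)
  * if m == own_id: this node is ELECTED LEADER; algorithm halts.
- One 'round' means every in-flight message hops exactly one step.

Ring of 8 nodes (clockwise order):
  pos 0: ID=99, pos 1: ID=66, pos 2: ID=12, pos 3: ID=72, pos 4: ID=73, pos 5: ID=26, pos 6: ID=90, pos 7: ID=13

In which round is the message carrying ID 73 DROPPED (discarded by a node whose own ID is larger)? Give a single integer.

Answer: 2

Derivation:
Round 1: pos1(id66) recv 99: fwd; pos2(id12) recv 66: fwd; pos3(id72) recv 12: drop; pos4(id73) recv 72: drop; pos5(id26) recv 73: fwd; pos6(id90) recv 26: drop; pos7(id13) recv 90: fwd; pos0(id99) recv 13: drop
Round 2: pos2(id12) recv 99: fwd; pos3(id72) recv 66: drop; pos6(id90) recv 73: drop; pos0(id99) recv 90: drop
Round 3: pos3(id72) recv 99: fwd
Round 4: pos4(id73) recv 99: fwd
Round 5: pos5(id26) recv 99: fwd
Round 6: pos6(id90) recv 99: fwd
Round 7: pos7(id13) recv 99: fwd
Round 8: pos0(id99) recv 99: ELECTED
Message ID 73 originates at pos 4; dropped at pos 6 in round 2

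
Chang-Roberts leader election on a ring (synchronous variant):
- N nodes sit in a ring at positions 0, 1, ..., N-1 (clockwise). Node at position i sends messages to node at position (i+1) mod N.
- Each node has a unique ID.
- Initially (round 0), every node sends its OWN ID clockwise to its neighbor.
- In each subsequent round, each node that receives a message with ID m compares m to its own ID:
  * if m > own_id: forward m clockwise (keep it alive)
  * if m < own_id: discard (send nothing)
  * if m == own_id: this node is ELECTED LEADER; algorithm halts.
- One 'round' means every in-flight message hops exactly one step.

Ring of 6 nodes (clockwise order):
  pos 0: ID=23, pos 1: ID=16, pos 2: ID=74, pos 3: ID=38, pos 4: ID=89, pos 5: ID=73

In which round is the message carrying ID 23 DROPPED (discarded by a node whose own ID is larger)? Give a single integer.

Answer: 2

Derivation:
Round 1: pos1(id16) recv 23: fwd; pos2(id74) recv 16: drop; pos3(id38) recv 74: fwd; pos4(id89) recv 38: drop; pos5(id73) recv 89: fwd; pos0(id23) recv 73: fwd
Round 2: pos2(id74) recv 23: drop; pos4(id89) recv 74: drop; pos0(id23) recv 89: fwd; pos1(id16) recv 73: fwd
Round 3: pos1(id16) recv 89: fwd; pos2(id74) recv 73: drop
Round 4: pos2(id74) recv 89: fwd
Round 5: pos3(id38) recv 89: fwd
Round 6: pos4(id89) recv 89: ELECTED
Message ID 23 originates at pos 0; dropped at pos 2 in round 2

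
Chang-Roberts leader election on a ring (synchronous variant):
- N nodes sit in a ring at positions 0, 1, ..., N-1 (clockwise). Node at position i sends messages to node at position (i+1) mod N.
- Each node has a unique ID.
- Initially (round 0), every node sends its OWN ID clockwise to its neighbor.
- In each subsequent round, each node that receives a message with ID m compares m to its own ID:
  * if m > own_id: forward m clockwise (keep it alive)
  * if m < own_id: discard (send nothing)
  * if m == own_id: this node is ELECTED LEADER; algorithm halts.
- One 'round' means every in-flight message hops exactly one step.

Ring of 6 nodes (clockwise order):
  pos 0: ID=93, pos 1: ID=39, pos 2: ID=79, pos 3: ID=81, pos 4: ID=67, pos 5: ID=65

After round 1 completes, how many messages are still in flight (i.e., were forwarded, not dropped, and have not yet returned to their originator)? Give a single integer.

Answer: 3

Derivation:
Round 1: pos1(id39) recv 93: fwd; pos2(id79) recv 39: drop; pos3(id81) recv 79: drop; pos4(id67) recv 81: fwd; pos5(id65) recv 67: fwd; pos0(id93) recv 65: drop
After round 1: 3 messages still in flight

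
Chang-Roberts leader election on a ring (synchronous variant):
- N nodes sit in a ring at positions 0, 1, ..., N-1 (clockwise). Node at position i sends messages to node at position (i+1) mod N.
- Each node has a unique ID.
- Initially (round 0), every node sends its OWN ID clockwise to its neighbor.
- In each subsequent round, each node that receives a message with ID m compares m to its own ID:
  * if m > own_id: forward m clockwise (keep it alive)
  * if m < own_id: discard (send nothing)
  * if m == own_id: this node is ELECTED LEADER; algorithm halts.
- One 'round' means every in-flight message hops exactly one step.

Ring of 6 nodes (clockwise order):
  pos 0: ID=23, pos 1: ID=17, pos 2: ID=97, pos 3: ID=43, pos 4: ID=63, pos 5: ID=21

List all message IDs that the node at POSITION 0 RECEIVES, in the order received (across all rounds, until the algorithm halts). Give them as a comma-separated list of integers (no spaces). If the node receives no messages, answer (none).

Round 1: pos1(id17) recv 23: fwd; pos2(id97) recv 17: drop; pos3(id43) recv 97: fwd; pos4(id63) recv 43: drop; pos5(id21) recv 63: fwd; pos0(id23) recv 21: drop
Round 2: pos2(id97) recv 23: drop; pos4(id63) recv 97: fwd; pos0(id23) recv 63: fwd
Round 3: pos5(id21) recv 97: fwd; pos1(id17) recv 63: fwd
Round 4: pos0(id23) recv 97: fwd; pos2(id97) recv 63: drop
Round 5: pos1(id17) recv 97: fwd
Round 6: pos2(id97) recv 97: ELECTED

Answer: 21,63,97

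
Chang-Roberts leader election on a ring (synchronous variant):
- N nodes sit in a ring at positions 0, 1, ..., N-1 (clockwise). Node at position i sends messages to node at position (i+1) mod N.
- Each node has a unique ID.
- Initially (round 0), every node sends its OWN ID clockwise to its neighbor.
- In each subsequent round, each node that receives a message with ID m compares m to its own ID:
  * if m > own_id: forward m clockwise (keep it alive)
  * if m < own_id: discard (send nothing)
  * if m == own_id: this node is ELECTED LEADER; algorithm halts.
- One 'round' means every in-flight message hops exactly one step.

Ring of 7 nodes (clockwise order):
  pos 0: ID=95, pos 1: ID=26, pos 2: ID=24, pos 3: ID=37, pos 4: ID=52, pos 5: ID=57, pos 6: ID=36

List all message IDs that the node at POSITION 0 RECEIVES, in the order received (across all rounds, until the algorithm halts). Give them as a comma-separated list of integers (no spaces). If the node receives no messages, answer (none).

Answer: 36,57,95

Derivation:
Round 1: pos1(id26) recv 95: fwd; pos2(id24) recv 26: fwd; pos3(id37) recv 24: drop; pos4(id52) recv 37: drop; pos5(id57) recv 52: drop; pos6(id36) recv 57: fwd; pos0(id95) recv 36: drop
Round 2: pos2(id24) recv 95: fwd; pos3(id37) recv 26: drop; pos0(id95) recv 57: drop
Round 3: pos3(id37) recv 95: fwd
Round 4: pos4(id52) recv 95: fwd
Round 5: pos5(id57) recv 95: fwd
Round 6: pos6(id36) recv 95: fwd
Round 7: pos0(id95) recv 95: ELECTED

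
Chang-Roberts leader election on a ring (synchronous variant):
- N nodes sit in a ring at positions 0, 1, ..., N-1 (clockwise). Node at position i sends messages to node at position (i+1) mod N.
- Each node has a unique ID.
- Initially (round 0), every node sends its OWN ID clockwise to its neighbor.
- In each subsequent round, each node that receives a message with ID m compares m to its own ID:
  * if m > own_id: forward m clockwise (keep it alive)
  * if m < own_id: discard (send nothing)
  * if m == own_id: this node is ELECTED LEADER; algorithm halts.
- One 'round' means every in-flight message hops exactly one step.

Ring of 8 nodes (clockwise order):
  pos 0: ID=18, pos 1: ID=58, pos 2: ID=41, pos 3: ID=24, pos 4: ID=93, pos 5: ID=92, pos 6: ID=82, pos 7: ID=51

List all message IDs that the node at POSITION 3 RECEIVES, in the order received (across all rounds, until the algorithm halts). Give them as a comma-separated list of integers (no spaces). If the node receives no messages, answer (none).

Answer: 41,58,82,92,93

Derivation:
Round 1: pos1(id58) recv 18: drop; pos2(id41) recv 58: fwd; pos3(id24) recv 41: fwd; pos4(id93) recv 24: drop; pos5(id92) recv 93: fwd; pos6(id82) recv 92: fwd; pos7(id51) recv 82: fwd; pos0(id18) recv 51: fwd
Round 2: pos3(id24) recv 58: fwd; pos4(id93) recv 41: drop; pos6(id82) recv 93: fwd; pos7(id51) recv 92: fwd; pos0(id18) recv 82: fwd; pos1(id58) recv 51: drop
Round 3: pos4(id93) recv 58: drop; pos7(id51) recv 93: fwd; pos0(id18) recv 92: fwd; pos1(id58) recv 82: fwd
Round 4: pos0(id18) recv 93: fwd; pos1(id58) recv 92: fwd; pos2(id41) recv 82: fwd
Round 5: pos1(id58) recv 93: fwd; pos2(id41) recv 92: fwd; pos3(id24) recv 82: fwd
Round 6: pos2(id41) recv 93: fwd; pos3(id24) recv 92: fwd; pos4(id93) recv 82: drop
Round 7: pos3(id24) recv 93: fwd; pos4(id93) recv 92: drop
Round 8: pos4(id93) recv 93: ELECTED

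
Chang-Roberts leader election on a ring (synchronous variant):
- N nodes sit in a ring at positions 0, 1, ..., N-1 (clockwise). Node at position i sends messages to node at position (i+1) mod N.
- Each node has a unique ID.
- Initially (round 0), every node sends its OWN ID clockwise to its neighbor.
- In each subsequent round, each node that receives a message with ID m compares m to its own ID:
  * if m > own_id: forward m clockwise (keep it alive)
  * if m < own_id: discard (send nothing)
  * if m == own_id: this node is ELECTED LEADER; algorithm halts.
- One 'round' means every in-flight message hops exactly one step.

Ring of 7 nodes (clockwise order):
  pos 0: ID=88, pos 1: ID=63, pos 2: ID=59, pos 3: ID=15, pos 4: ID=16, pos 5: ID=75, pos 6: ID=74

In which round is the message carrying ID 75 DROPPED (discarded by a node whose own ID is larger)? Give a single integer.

Round 1: pos1(id63) recv 88: fwd; pos2(id59) recv 63: fwd; pos3(id15) recv 59: fwd; pos4(id16) recv 15: drop; pos5(id75) recv 16: drop; pos6(id74) recv 75: fwd; pos0(id88) recv 74: drop
Round 2: pos2(id59) recv 88: fwd; pos3(id15) recv 63: fwd; pos4(id16) recv 59: fwd; pos0(id88) recv 75: drop
Round 3: pos3(id15) recv 88: fwd; pos4(id16) recv 63: fwd; pos5(id75) recv 59: drop
Round 4: pos4(id16) recv 88: fwd; pos5(id75) recv 63: drop
Round 5: pos5(id75) recv 88: fwd
Round 6: pos6(id74) recv 88: fwd
Round 7: pos0(id88) recv 88: ELECTED
Message ID 75 originates at pos 5; dropped at pos 0 in round 2

Answer: 2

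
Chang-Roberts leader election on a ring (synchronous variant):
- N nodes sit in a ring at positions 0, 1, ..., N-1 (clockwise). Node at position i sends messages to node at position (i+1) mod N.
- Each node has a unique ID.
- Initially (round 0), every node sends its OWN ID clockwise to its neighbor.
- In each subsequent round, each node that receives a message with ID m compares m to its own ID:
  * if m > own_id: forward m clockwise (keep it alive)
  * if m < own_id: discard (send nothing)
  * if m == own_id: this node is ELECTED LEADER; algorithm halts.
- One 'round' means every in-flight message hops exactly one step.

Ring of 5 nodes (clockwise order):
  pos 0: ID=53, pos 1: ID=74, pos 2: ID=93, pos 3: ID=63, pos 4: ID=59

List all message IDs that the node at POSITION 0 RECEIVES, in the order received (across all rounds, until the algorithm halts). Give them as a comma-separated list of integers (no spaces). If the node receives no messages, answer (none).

Answer: 59,63,93

Derivation:
Round 1: pos1(id74) recv 53: drop; pos2(id93) recv 74: drop; pos3(id63) recv 93: fwd; pos4(id59) recv 63: fwd; pos0(id53) recv 59: fwd
Round 2: pos4(id59) recv 93: fwd; pos0(id53) recv 63: fwd; pos1(id74) recv 59: drop
Round 3: pos0(id53) recv 93: fwd; pos1(id74) recv 63: drop
Round 4: pos1(id74) recv 93: fwd
Round 5: pos2(id93) recv 93: ELECTED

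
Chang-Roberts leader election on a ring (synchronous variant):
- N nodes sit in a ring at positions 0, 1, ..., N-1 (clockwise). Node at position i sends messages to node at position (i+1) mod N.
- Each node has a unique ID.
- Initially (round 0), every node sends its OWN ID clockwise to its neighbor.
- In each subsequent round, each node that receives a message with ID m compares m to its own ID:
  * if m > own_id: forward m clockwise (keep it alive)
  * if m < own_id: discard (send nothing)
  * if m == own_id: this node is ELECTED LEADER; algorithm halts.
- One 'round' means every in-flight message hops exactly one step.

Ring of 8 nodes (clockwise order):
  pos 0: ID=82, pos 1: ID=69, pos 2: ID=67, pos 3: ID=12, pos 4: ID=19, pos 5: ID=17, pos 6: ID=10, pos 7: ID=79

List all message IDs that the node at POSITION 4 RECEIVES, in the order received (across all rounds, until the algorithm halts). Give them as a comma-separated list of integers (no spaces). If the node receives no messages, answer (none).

Answer: 12,67,69,82

Derivation:
Round 1: pos1(id69) recv 82: fwd; pos2(id67) recv 69: fwd; pos3(id12) recv 67: fwd; pos4(id19) recv 12: drop; pos5(id17) recv 19: fwd; pos6(id10) recv 17: fwd; pos7(id79) recv 10: drop; pos0(id82) recv 79: drop
Round 2: pos2(id67) recv 82: fwd; pos3(id12) recv 69: fwd; pos4(id19) recv 67: fwd; pos6(id10) recv 19: fwd; pos7(id79) recv 17: drop
Round 3: pos3(id12) recv 82: fwd; pos4(id19) recv 69: fwd; pos5(id17) recv 67: fwd; pos7(id79) recv 19: drop
Round 4: pos4(id19) recv 82: fwd; pos5(id17) recv 69: fwd; pos6(id10) recv 67: fwd
Round 5: pos5(id17) recv 82: fwd; pos6(id10) recv 69: fwd; pos7(id79) recv 67: drop
Round 6: pos6(id10) recv 82: fwd; pos7(id79) recv 69: drop
Round 7: pos7(id79) recv 82: fwd
Round 8: pos0(id82) recv 82: ELECTED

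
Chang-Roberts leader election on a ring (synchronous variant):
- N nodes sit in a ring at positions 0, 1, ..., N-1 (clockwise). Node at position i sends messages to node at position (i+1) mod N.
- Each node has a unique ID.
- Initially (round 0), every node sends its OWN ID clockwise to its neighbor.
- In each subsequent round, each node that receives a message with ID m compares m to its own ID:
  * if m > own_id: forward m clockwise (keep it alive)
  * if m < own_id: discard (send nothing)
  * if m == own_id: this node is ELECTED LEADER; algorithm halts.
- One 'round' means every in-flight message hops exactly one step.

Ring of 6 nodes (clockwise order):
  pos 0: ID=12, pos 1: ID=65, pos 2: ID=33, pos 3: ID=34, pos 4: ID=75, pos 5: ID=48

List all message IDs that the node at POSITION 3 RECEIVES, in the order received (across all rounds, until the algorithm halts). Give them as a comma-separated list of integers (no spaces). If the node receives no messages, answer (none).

Answer: 33,65,75

Derivation:
Round 1: pos1(id65) recv 12: drop; pos2(id33) recv 65: fwd; pos3(id34) recv 33: drop; pos4(id75) recv 34: drop; pos5(id48) recv 75: fwd; pos0(id12) recv 48: fwd
Round 2: pos3(id34) recv 65: fwd; pos0(id12) recv 75: fwd; pos1(id65) recv 48: drop
Round 3: pos4(id75) recv 65: drop; pos1(id65) recv 75: fwd
Round 4: pos2(id33) recv 75: fwd
Round 5: pos3(id34) recv 75: fwd
Round 6: pos4(id75) recv 75: ELECTED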